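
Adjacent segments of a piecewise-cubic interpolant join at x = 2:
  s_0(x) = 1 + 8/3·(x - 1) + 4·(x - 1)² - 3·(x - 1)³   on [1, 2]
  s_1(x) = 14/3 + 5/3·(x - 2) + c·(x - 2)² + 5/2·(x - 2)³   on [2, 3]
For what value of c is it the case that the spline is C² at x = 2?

s_0''(x) = 8 - 18·(x - 1), so s_0''(2) = -10. On the right, s_1''(2) = 2c, so c = -5.

-5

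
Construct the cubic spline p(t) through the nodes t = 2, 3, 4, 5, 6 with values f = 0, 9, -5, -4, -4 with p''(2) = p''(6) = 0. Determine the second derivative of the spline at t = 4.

Let M_i = p''(x_i). Step sizes h_i = 1, 1, 1, 1; slopes of the chords Δ_i = (y_(i+1) - y_i)/h_i = 9, -14, 1, 0.
  1·M_0 + 4·M_1 + 1·M_2 = 6(Δ_1 - Δ_0) = -138
  1·M_1 + 4·M_2 + 1·M_3 = 6(Δ_2 - Δ_1) = 90
  1·M_2 + 4·M_3 + 1·M_4 = 6(Δ_3 - Δ_2) = -6
Natural end conditions: M_0 = M_4 = 0.
Hence M_0 = 0, M_1 = -87/2, M_2 = 36, M_3 = -21/2, M_4 = 0.

36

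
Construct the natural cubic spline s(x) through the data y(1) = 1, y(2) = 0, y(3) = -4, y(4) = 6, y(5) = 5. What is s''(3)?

Put M_i = s'' at the i-th knot. Here h = (1, 1, 1, 1) and Δ = (-1, -4, 10, -1), so the interior equations h_(i-1)·M_(i-1) + 2(h_(i-1)+h_i)·M_i + h_i·M_(i+1) = 6(Δ_i − Δ_(i-1)) read
  1·M_0 + 4·M_1 + 1·M_2 = 6(Δ_1 - Δ_0) = -18
  1·M_1 + 4·M_2 + 1·M_3 = 6(Δ_2 - Δ_1) = 84
  1·M_2 + 4·M_3 + 1·M_4 = 6(Δ_3 - Δ_2) = -66
Natural end conditions: M_0 = M_4 = 0.
Solving: M_0 = 0, M_1 = -12, M_2 = 30, M_3 = -24, M_4 = 0.

30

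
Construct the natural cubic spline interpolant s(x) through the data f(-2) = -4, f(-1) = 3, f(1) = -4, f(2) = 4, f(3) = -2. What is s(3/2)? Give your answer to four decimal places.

Let σ_i = s''(x_i). Step sizes h_i = 1, 2, 1, 1; slopes of the chords Δ_i = (y_(i+1) - y_i)/h_i = 7, -7/2, 8, -6.
  1·σ_0 + 6·σ_1 + 2·σ_2 = 6(Δ_1 - Δ_0) = -63
  2·σ_1 + 6·σ_2 + 1·σ_3 = 6(Δ_2 - Δ_1) = 69
  1·σ_2 + 4·σ_3 + 1·σ_4 = 6(Δ_3 - Δ_2) = -84
Natural end conditions: σ_0 = σ_4 = 0.
Solving the tridiagonal system: σ_0 = 0, σ_1 = -2169/122, σ_2 = 1332/61, σ_3 = -1614/61, σ_4 = 0.
On [1, 2], s(x) = -4 + 313/61·(x - 1) + 666/61·(x - 1)² - 491/61·(x - 1)³.
With (x - 1) = 1/2: s(3/2) = 141/488.

0.2889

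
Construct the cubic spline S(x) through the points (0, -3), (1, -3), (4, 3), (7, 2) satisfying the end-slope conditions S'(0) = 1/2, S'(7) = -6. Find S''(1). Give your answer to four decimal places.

1.9032

Write m_i for S''(x_i). With h_i = 1, 3, 3 and divided differences Δ_i = 0, 2, -1/3, the continuity of S' gives the tridiagonal system
  1·m_0 + 8·m_1 + 3·m_2 = 6(Δ_1 - Δ_0) = 12
  3·m_1 + 12·m_2 + 3·m_3 = 6(Δ_2 - Δ_1) = -14
Clamped end conditions give two more equations: 2h_0·m_0 + h_0·m_1 = 6(Δ_0 - S'(0)) = -3 and h_2·m_2 + 2h_2·m_3 = 6(S'(7) - Δ_2) = -34.
Hence m_0 = -76/31, m_1 = 59/31, m_2 = -8/31, m_3 = -515/93.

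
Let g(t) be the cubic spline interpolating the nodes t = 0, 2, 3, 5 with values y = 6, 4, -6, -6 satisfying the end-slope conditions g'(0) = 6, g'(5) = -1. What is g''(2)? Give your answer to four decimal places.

With m_i denoting the second derivative at x_i, h_i = 2, 1, 2, and Δ_i = (y_(i+1) − y_i)/h_i = -1, -10, 0:
  2·m_0 + 6·m_1 + 1·m_2 = 6(Δ_1 - Δ_0) = -54
  1·m_1 + 6·m_2 + 2·m_3 = 6(Δ_2 - Δ_1) = 60
Clamped end conditions give two more equations: 2h_0·m_0 + h_0·m_1 = 6(Δ_0 - g'(0)) = -42 and h_2·m_2 + 2h_2·m_3 = 6(g'(5) - Δ_2) = -6.
Solving the tridiagonal system: m_0 = -23/4, m_1 = -19/2, m_2 = 29/2, m_3 = -35/4.

-9.5000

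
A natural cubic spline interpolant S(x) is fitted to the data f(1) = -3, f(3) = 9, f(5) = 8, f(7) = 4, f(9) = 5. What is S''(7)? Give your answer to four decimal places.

1.9821

Write σ_i for S''(x_i). With h_i = 2, 2, 2, 2 and divided differences Δ_i = 6, -1/2, -2, 1/2, the continuity of S' gives the tridiagonal system
  2·σ_0 + 8·σ_1 + 2·σ_2 = 6(Δ_1 - Δ_0) = -39
  2·σ_1 + 8·σ_2 + 2·σ_3 = 6(Δ_2 - Δ_1) = -9
  2·σ_2 + 8·σ_3 + 2·σ_4 = 6(Δ_3 - Δ_2) = 15
Natural end conditions: σ_0 = σ_4 = 0.
Solving: σ_0 = 0, σ_1 = -267/56, σ_2 = -3/7, σ_3 = 111/56, σ_4 = 0.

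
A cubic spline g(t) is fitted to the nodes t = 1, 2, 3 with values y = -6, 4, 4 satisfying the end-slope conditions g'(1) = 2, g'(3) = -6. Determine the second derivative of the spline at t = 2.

-22

Let M_i = g''(x_i). Step sizes h_i = 1, 1; slopes of the chords Δ_i = (y_(i+1) - y_i)/h_i = 10, 0.
  1·M_0 + 4·M_1 + 1·M_2 = 6(Δ_1 - Δ_0) = -60
Clamped end conditions give two more equations: 2h_0·M_0 + h_0·M_1 = 6(Δ_0 - g'(1)) = 48 and h_1·M_1 + 2h_1·M_2 = 6(g'(3) - Δ_1) = -36.
Solving: M_0 = 35, M_1 = -22, M_2 = -7.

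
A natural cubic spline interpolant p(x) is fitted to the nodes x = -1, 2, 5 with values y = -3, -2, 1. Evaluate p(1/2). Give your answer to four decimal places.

-2.6875

Write M_i for p''(x_i). With h_i = 3, 3 and divided differences Δ_i = 1/3, 1, the continuity of p' gives the tridiagonal system
  3·M_0 + 12·M_1 + 3·M_2 = 6(Δ_1 - Δ_0) = 4
Natural end conditions: M_0 = M_2 = 0.
Solving the tridiagonal system: M_0 = 0, M_1 = 1/3, M_2 = 0.
On [-1, 2], p(x) = -3 + 1/6·(x + 1) + 0·(x + 1)² + 1/54·(x + 1)³.
With (x + 1) = 3/2: p(1/2) = -43/16.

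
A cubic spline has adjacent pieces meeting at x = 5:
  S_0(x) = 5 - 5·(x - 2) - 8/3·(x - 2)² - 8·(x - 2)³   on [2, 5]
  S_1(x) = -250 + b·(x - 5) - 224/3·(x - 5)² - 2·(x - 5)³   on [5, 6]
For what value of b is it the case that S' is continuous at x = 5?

-237

S_0'(x) = -5 - 16/3·(x - 2) - 24·(x - 2)², so S_0'(5) = -237. On the right, S_1'(5) = b, so b = -237.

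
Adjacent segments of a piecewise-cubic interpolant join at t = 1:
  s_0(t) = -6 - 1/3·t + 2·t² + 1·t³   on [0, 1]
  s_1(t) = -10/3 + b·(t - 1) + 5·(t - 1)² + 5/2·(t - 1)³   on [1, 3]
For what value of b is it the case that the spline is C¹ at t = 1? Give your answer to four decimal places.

s_0'(t) = -1/3 + 4·t + 3·t², so s_0'(1) = 20/3. On the right, s_1'(1) = b, so b = 20/3.

6.6667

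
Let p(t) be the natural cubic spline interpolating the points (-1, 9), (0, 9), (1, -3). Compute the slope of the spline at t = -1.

3

Let M_i = p''(x_i). Step sizes h_i = 1, 1; slopes of the chords Δ_i = (y_(i+1) - y_i)/h_i = 0, -12.
  1·M_0 + 4·M_1 + 1·M_2 = 6(Δ_1 - Δ_0) = -72
Natural end conditions: M_0 = M_2 = 0.
Hence M_0 = 0, M_1 = -18, M_2 = 0.
On [-1, 0], p'(t) = b_0 + 2c_0·(t + 1) + 3d_0·(t + 1)² with b_0 = Δ_0 - h_0(2M_0 + M_1)/6 = 3, c_0 = M_0/2 = 0, d_0 = (M_1 - M_0)/(6h_0) = -3. So p'(-1) = 3.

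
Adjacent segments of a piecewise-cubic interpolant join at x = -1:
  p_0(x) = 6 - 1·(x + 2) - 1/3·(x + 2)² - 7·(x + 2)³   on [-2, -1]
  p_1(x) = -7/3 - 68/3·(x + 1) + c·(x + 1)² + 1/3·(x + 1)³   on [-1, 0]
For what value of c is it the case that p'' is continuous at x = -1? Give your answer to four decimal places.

p_0''(x) = -2/3 - 42·(x + 2), so p_0''(-1) = -128/3. On the right, p_1''(-1) = 2c, so c = -64/3.

-21.3333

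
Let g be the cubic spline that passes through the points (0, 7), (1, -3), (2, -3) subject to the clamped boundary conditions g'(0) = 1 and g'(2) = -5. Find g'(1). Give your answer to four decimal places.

-6.5000

Put m_i = g'' at the i-th knot. Here h = (1, 1) and Δ = (-10, 0), so the interior equations h_(i-1)·m_(i-1) + 2(h_(i-1)+h_i)·m_i + h_i·m_(i+1) = 6(Δ_i − Δ_(i-1)) read
  1·m_0 + 4·m_1 + 1·m_2 = 6(Δ_1 - Δ_0) = 60
Clamped end conditions give two more equations: 2h_0·m_0 + h_0·m_1 = 6(Δ_0 - g'(0)) = -66 and h_1·m_1 + 2h_1·m_2 = 6(g'(2) - Δ_1) = -30.
Hence m_0 = -51, m_1 = 36, m_2 = -33.
On [1, 2], g'(x) = b_1 + 2c_1·(x - 1) + 3d_1·(x - 1)² with b_1 = Δ_1 - h_1(2m_1 + m_2)/6 = -13/2, c_1 = m_1/2 = 18, d_1 = (m_2 - m_1)/(6h_1) = -23/2. So g'(1) = -13/2.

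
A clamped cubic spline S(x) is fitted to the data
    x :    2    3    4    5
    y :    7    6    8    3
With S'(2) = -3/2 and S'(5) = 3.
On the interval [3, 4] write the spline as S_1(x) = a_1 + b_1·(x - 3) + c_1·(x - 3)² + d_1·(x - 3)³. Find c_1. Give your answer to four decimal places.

Let M_i = S''(x_i). Step sizes h_i = 1, 1, 1; slopes of the chords Δ_i = (y_(i+1) - y_i)/h_i = -1, 2, -5.
  1·M_0 + 4·M_1 + 1·M_2 = 6(Δ_1 - Δ_0) = 18
  1·M_1 + 4·M_2 + 1·M_3 = 6(Δ_2 - Δ_1) = -42
Clamped end conditions give two more equations: 2h_0·M_0 + h_0·M_1 = 6(Δ_0 - S'(2)) = 3 and h_2·M_2 + 2h_2·M_3 = 6(S'(5) - Δ_2) = 48.
Solving: M_0 = -4, M_1 = 11, M_2 = -22, M_3 = 35.
On [3, 4], with S_1(x) = a_1 + b_1·(x - 3) + c_1·(x - 3)² + d_1·(x - 3)³: c_1 = M_1/2 = 11/2, d_1 = (M_2 - M_1)/(6h_1) = -11/2, b_1 = Δ_1 - h_1(2M_1 + M_2)/6 = 2.

5.5000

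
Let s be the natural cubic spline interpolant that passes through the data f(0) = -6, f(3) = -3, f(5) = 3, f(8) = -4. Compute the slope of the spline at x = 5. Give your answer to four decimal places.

Let m_i = s''(x_i). Step sizes h_i = 3, 2, 3; slopes of the chords Δ_i = (y_(i+1) - y_i)/h_i = 1, 3, -7/3.
  3·m_0 + 10·m_1 + 2·m_2 = 6(Δ_1 - Δ_0) = 12
  2·m_1 + 10·m_2 + 3·m_3 = 6(Δ_2 - Δ_1) = -32
Natural end conditions: m_0 = m_3 = 0.
Solving the tridiagonal system: m_0 = 0, m_1 = 23/12, m_2 = -43/12, m_3 = 0.
On [5, 8], s'(x) = b_2 + 2c_2·(x - 5) + 3d_2·(x - 5)² with b_2 = Δ_2 - h_2(2m_2 + m_3)/6 = 5/4, c_2 = m_2/2 = -43/24, d_2 = (m_3 - m_2)/(6h_2) = 43/216. So s'(5) = 5/4.

1.2500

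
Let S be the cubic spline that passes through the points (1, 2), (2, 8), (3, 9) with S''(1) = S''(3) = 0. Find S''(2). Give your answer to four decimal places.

Put σ_i = S'' at the i-th knot. Here h = (1, 1) and Δ = (6, 1), so the interior equations h_(i-1)·σ_(i-1) + 2(h_(i-1)+h_i)·σ_i + h_i·σ_(i+1) = 6(Δ_i − Δ_(i-1)) read
  1·σ_0 + 4·σ_1 + 1·σ_2 = 6(Δ_1 - Δ_0) = -30
Natural end conditions: σ_0 = σ_2 = 0.
Solving the tridiagonal system: σ_0 = 0, σ_1 = -15/2, σ_2 = 0.

-7.5000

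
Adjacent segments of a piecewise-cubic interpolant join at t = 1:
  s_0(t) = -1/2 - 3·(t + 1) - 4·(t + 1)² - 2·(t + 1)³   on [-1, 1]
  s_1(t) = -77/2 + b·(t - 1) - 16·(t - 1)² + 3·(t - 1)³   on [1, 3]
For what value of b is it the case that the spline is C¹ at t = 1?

s_0'(t) = -3 - 8·(t + 1) - 6·(t + 1)², so s_0'(1) = -43. On the right, s_1'(1) = b, so b = -43.

-43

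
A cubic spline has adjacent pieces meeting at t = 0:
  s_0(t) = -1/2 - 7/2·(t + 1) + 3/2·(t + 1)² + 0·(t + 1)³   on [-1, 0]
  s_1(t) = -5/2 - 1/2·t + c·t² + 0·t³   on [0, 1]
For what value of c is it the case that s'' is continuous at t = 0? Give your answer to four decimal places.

s_0''(t) = 3 + 0·(t + 1), so s_0''(0) = 3. On the right, s_1''(0) = 2c, so c = 3/2.

1.5000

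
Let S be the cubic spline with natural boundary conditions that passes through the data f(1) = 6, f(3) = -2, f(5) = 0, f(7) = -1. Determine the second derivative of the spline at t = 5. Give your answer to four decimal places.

-2.2000

Write m_i for S''(x_i). With h_i = 2, 2, 2 and divided differences Δ_i = -4, 1, -1/2, the continuity of S' gives the tridiagonal system
  2·m_0 + 8·m_1 + 2·m_2 = 6(Δ_1 - Δ_0) = 30
  2·m_1 + 8·m_2 + 2·m_3 = 6(Δ_2 - Δ_1) = -9
Natural end conditions: m_0 = m_3 = 0.
Hence m_0 = 0, m_1 = 43/10, m_2 = -11/5, m_3 = 0.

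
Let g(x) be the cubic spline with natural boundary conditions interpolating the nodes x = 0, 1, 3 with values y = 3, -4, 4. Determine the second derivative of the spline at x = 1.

11

Let M_i = g''(x_i). Step sizes h_i = 1, 2; slopes of the chords Δ_i = (y_(i+1) - y_i)/h_i = -7, 4.
  1·M_0 + 6·M_1 + 2·M_2 = 6(Δ_1 - Δ_0) = 66
Natural end conditions: M_0 = M_2 = 0.
Hence M_0 = 0, M_1 = 11, M_2 = 0.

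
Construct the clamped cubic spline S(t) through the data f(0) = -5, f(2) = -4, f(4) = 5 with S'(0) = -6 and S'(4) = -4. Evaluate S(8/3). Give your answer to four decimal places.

Let M_i = S''(x_i). Step sizes h_i = 2, 2; slopes of the chords Δ_i = (y_(i+1) - y_i)/h_i = 1/2, 9/2.
  2·M_0 + 8·M_1 + 2·M_2 = 6(Δ_1 - Δ_0) = 24
Clamped end conditions give two more equations: 2h_0·M_0 + h_0·M_1 = 6(Δ_0 - S'(0)) = 39 and h_1·M_1 + 2h_1·M_2 = 6(S'(4) - Δ_1) = -51.
Forward elimination and back-substitution give M_0 = 29/4, M_1 = 5, M_2 = -61/4.
On [2, 4], S(t) = -4 + 25/4·(t - 2) + 5/2·(t - 2)² - 27/16·(t - 2)³.
With (t - 2) = 2/3: S(8/3) = 7/9.

0.7778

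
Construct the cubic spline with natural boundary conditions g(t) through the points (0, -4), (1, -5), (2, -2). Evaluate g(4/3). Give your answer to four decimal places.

-4.3704

Put M_i = g'' at the i-th knot. Here h = (1, 1) and Δ = (-1, 3), so the interior equations h_(i-1)·M_(i-1) + 2(h_(i-1)+h_i)·M_i + h_i·M_(i+1) = 6(Δ_i − Δ_(i-1)) read
  1·M_0 + 4·M_1 + 1·M_2 = 6(Δ_1 - Δ_0) = 24
Natural end conditions: M_0 = M_2 = 0.
Solving: M_0 = 0, M_1 = 6, M_2 = 0.
On [1, 2], g(t) = -5 + 1·(t - 1) + 3·(t - 1)² - 1·(t - 1)³.
With (t - 1) = 1/3: g(4/3) = -118/27.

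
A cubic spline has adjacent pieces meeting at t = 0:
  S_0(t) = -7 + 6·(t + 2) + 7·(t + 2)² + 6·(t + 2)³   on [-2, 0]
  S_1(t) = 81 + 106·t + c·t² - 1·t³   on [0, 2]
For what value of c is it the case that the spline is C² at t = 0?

43

S_0''(t) = 14 + 36·(t + 2), so S_0''(0) = 86. On the right, S_1''(0) = 2c, so c = 43.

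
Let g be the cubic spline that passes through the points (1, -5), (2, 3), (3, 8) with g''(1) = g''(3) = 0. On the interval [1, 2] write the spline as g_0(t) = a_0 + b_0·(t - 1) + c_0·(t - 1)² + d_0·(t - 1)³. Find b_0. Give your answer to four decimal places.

Let M_i = g''(x_i). Step sizes h_i = 1, 1; slopes of the chords Δ_i = (y_(i+1) - y_i)/h_i = 8, 5.
  1·M_0 + 4·M_1 + 1·M_2 = 6(Δ_1 - Δ_0) = -18
Natural end conditions: M_0 = M_2 = 0.
Solving: M_0 = 0, M_1 = -9/2, M_2 = 0.
On [1, 2], with g_0(t) = a_0 + b_0·(t - 1) + c_0·(t - 1)² + d_0·(t - 1)³: c_0 = M_0/2 = 0, d_0 = (M_1 - M_0)/(6h_0) = -3/4, b_0 = Δ_0 - h_0(2M_0 + M_1)/6 = 35/4.

8.7500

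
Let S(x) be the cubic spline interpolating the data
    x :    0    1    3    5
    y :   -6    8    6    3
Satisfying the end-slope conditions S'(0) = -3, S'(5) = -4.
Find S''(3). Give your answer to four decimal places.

Let M_i = S''(x_i). Step sizes h_i = 1, 2, 2; slopes of the chords Δ_i = (y_(i+1) - y_i)/h_i = 14, -1, -3/2.
  1·M_0 + 6·M_1 + 2·M_2 = 6(Δ_1 - Δ_0) = -90
  2·M_1 + 8·M_2 + 2·M_3 = 6(Δ_2 - Δ_1) = -3
Clamped end conditions give two more equations: 2h_0·M_0 + h_0·M_1 = 6(Δ_0 - S'(0)) = 102 and h_2·M_2 + 2h_2·M_3 = 6(S'(5) - Δ_2) = -15.
Solving the tridiagonal system: M_0 = 1505/23, M_1 = -664/23, M_2 = 409/46, M_3 = -377/46.

8.8913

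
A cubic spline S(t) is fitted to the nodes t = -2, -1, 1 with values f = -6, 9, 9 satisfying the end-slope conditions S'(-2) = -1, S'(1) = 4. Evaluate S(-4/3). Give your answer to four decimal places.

Put m_i = S'' at the i-th knot. Here h = (1, 2) and Δ = (15, 0), so the interior equations h_(i-1)·m_(i-1) + 2(h_(i-1)+h_i)·m_i + h_i·m_(i+1) = 6(Δ_i − Δ_(i-1)) read
  1·m_0 + 6·m_1 + 2·m_2 = 6(Δ_1 - Δ_0) = -90
Clamped end conditions give two more equations: 2h_0·m_0 + h_0·m_1 = 6(Δ_0 - S'(-2)) = 96 and h_1·m_1 + 2h_1·m_2 = 6(S'(1) - Δ_1) = 24.
Forward elimination and back-substitution give m_0 = 194/3, m_1 = -100/3, m_2 = 68/3.
On [-2, -1], S(t) = -6 - 1·(t + 2) + 97/3·(t + 2)² - 49/3·(t + 2)³.
With (t + 2) = 2/3: S(-4/3) = 232/81.

2.8642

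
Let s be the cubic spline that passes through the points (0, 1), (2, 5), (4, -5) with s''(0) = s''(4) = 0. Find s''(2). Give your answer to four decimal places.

With σ_i denoting the second derivative at x_i, h_i = 2, 2, and Δ_i = (y_(i+1) − y_i)/h_i = 2, -5:
  2·σ_0 + 8·σ_1 + 2·σ_2 = 6(Δ_1 - Δ_0) = -42
Natural end conditions: σ_0 = σ_2 = 0.
Hence σ_0 = 0, σ_1 = -21/4, σ_2 = 0.

-5.2500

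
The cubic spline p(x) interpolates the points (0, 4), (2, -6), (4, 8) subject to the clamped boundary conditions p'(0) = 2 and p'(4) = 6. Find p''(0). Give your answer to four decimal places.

-18.5000

Let M_i = p''(x_i). Step sizes h_i = 2, 2; slopes of the chords Δ_i = (y_(i+1) - y_i)/h_i = -5, 7.
  2·M_0 + 8·M_1 + 2·M_2 = 6(Δ_1 - Δ_0) = 72
Clamped end conditions give two more equations: 2h_0·M_0 + h_0·M_1 = 6(Δ_0 - p'(0)) = -42 and h_1·M_1 + 2h_1·M_2 = 6(p'(4) - Δ_1) = -6.
Forward elimination and back-substitution give M_0 = -37/2, M_1 = 16, M_2 = -19/2.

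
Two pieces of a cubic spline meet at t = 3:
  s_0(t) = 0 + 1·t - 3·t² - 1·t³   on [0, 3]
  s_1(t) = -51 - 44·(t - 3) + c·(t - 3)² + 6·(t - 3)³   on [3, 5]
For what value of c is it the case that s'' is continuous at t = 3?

s_0''(t) = -6 - 6·t, so s_0''(3) = -24. On the right, s_1''(3) = 2c, so c = -12.

-12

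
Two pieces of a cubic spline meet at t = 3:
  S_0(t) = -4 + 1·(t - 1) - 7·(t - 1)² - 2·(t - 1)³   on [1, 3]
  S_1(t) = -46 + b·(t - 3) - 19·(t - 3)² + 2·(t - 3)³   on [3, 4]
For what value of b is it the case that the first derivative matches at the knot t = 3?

-51

S_0'(t) = 1 - 14·(t - 1) - 6·(t - 1)², so S_0'(3) = -51. On the right, S_1'(3) = b, so b = -51.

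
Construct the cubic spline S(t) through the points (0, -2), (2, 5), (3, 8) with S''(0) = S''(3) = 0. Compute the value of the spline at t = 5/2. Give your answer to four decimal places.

Let M_i = S''(x_i). Step sizes h_i = 2, 1; slopes of the chords Δ_i = (y_(i+1) - y_i)/h_i = 7/2, 3.
  2·M_0 + 6·M_1 + 1·M_2 = 6(Δ_1 - Δ_0) = -3
Natural end conditions: M_0 = M_2 = 0.
Solving the tridiagonal system: M_0 = 0, M_1 = -1/2, M_2 = 0.
On [2, 3], S(t) = 5 + 19/6·(t - 2) - 1/4·(t - 2)² + 1/12·(t - 2)³.
With (t - 2) = 1/2: S(5/2) = 209/32.

6.5313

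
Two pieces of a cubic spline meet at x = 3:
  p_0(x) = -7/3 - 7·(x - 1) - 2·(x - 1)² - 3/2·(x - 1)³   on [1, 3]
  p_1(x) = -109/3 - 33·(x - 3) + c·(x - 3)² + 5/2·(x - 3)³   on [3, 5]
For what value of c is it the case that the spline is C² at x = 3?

-11

p_0''(x) = -4 - 9·(x - 1), so p_0''(3) = -22. On the right, p_1''(3) = 2c, so c = -11.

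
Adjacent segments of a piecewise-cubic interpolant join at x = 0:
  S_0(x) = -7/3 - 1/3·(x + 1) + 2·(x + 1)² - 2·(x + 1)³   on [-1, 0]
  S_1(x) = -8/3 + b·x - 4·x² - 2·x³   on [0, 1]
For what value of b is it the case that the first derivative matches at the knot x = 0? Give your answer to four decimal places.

S_0'(x) = -1/3 + 4·(x + 1) - 6·(x + 1)², so S_0'(0) = -7/3. On the right, S_1'(0) = b, so b = -7/3.

-2.3333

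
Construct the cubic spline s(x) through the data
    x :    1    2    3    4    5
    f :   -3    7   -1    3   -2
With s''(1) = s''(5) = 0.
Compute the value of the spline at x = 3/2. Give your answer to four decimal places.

Put m_i = s'' at the i-th knot. Here h = (1, 1, 1, 1) and Δ = (10, -8, 4, -5), so the interior equations h_(i-1)·m_(i-1) + 2(h_(i-1)+h_i)·m_i + h_i·m_(i+1) = 6(Δ_i − Δ_(i-1)) read
  1·m_0 + 4·m_1 + 1·m_2 = 6(Δ_1 - Δ_0) = -108
  1·m_1 + 4·m_2 + 1·m_3 = 6(Δ_2 - Δ_1) = 72
  1·m_2 + 4·m_3 + 1·m_4 = 6(Δ_3 - Δ_2) = -54
Natural end conditions: m_0 = m_4 = 0.
Solving: m_0 = 0, m_1 = -981/28, m_2 = 225/7, m_3 = -603/28, m_4 = 0.
On [1, 2], s(x) = -3 + 887/56·(x - 1) + 0·(x - 1)² - 327/56·(x - 1)³.
With (x - 1) = 1/2: s(3/2) = 1877/448.

4.1897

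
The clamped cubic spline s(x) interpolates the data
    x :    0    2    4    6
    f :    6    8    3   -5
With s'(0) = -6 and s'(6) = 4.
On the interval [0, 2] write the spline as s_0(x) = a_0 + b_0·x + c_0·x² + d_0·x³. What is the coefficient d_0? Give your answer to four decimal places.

Put σ_i = s'' at the i-th knot. Here h = (2, 2, 2) and Δ = (1, -5/2, -4), so the interior equations h_(i-1)·σ_(i-1) + 2(h_(i-1)+h_i)·σ_i + h_i·σ_(i+1) = 6(Δ_i − Δ_(i-1)) read
  2·σ_0 + 8·σ_1 + 2·σ_2 = 6(Δ_1 - Δ_0) = -21
  2·σ_1 + 8·σ_2 + 2·σ_3 = 6(Δ_2 - Δ_1) = -9
Clamped end conditions give two more equations: 2h_0·σ_0 + h_0·σ_1 = 6(Δ_0 - s'(0)) = 42 and h_2·σ_2 + 2h_2·σ_3 = 6(s'(6) - Δ_2) = 48.
Solving: σ_0 = 391/30, σ_1 = -76/15, σ_2 = -49/15, σ_3 = 409/30.
On [0, 2], with s_0(x) = a_0 + b_0·x + c_0·x² + d_0·x³: c_0 = σ_0/2 = 391/60, d_0 = (σ_1 - σ_0)/(6h_0) = -181/120, b_0 = Δ_0 - h_0(2σ_0 + σ_1)/6 = -6.

-1.5083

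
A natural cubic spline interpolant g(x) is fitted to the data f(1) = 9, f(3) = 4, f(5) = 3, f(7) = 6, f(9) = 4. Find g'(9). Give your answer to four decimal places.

-1.7768

Let M_i = g''(x_i). Step sizes h_i = 2, 2, 2, 2; slopes of the chords Δ_i = (y_(i+1) - y_i)/h_i = -5/2, -1/2, 3/2, -1.
  2·M_0 + 8·M_1 + 2·M_2 = 6(Δ_1 - Δ_0) = 12
  2·M_1 + 8·M_2 + 2·M_3 = 6(Δ_2 - Δ_1) = 12
  2·M_2 + 8·M_3 + 2·M_4 = 6(Δ_3 - Δ_2) = -15
Natural end conditions: M_0 = M_4 = 0.
Solving the tridiagonal system: M_0 = 0, M_1 = 117/112, M_2 = 51/28, M_3 = -261/112, M_4 = 0.
On [7, 9], g'(x) = b_3 + 2c_3·(x - 7) + 3d_3·(x - 7)² with b_3 = Δ_3 - h_3(2M_3 + M_4)/6 = 31/56, c_3 = M_3/2 = -261/224, d_3 = (M_4 - M_3)/(6h_3) = 87/448. So g'(9) = -199/112.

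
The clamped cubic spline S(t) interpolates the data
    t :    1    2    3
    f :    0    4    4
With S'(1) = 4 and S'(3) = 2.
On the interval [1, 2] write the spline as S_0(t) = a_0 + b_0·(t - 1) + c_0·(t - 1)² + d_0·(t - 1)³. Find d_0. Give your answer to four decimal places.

-2.5000

Put M_i = S'' at the i-th knot. Here h = (1, 1) and Δ = (4, 0), so the interior equations h_(i-1)·M_(i-1) + 2(h_(i-1)+h_i)·M_i + h_i·M_(i+1) = 6(Δ_i − Δ_(i-1)) read
  1·M_0 + 4·M_1 + 1·M_2 = 6(Δ_1 - Δ_0) = -24
Clamped end conditions give two more equations: 2h_0·M_0 + h_0·M_1 = 6(Δ_0 - S'(1)) = 0 and h_1·M_1 + 2h_1·M_2 = 6(S'(3) - Δ_1) = 12.
Solving: M_0 = 5, M_1 = -10, M_2 = 11.
On [1, 2], with S_0(t) = a_0 + b_0·(t - 1) + c_0·(t - 1)² + d_0·(t - 1)³: c_0 = M_0/2 = 5/2, d_0 = (M_1 - M_0)/(6h_0) = -5/2, b_0 = Δ_0 - h_0(2M_0 + M_1)/6 = 4.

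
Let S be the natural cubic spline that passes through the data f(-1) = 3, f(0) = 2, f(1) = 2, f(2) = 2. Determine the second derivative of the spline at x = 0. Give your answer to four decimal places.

1.6000

Put M_i = S'' at the i-th knot. Here h = (1, 1, 1) and Δ = (-1, 0, 0), so the interior equations h_(i-1)·M_(i-1) + 2(h_(i-1)+h_i)·M_i + h_i·M_(i+1) = 6(Δ_i − Δ_(i-1)) read
  1·M_0 + 4·M_1 + 1·M_2 = 6(Δ_1 - Δ_0) = 6
  1·M_1 + 4·M_2 + 1·M_3 = 6(Δ_2 - Δ_1) = 0
Natural end conditions: M_0 = M_3 = 0.
Hence M_0 = 0, M_1 = 8/5, M_2 = -2/5, M_3 = 0.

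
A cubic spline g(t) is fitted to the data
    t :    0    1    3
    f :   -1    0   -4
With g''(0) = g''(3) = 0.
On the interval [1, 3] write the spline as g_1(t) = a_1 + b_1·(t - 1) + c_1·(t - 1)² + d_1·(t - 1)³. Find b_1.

Let m_i = g''(x_i). Step sizes h_i = 1, 2; slopes of the chords Δ_i = (y_(i+1) - y_i)/h_i = 1, -2.
  1·m_0 + 6·m_1 + 2·m_2 = 6(Δ_1 - Δ_0) = -18
Natural end conditions: m_0 = m_2 = 0.
Solving the tridiagonal system: m_0 = 0, m_1 = -3, m_2 = 0.
On [1, 3], with g_1(t) = a_1 + b_1·(t - 1) + c_1·(t - 1)² + d_1·(t - 1)³: c_1 = m_1/2 = -3/2, d_1 = (m_2 - m_1)/(6h_1) = 1/4, b_1 = Δ_1 - h_1(2m_1 + m_2)/6 = 0.

0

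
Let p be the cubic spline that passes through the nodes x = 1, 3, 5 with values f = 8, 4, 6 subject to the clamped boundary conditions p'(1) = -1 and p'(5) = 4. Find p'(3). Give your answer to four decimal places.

-1.5000

Put M_i = p'' at the i-th knot. Here h = (2, 2) and Δ = (-2, 1), so the interior equations h_(i-1)·M_(i-1) + 2(h_(i-1)+h_i)·M_i + h_i·M_(i+1) = 6(Δ_i − Δ_(i-1)) read
  2·M_0 + 8·M_1 + 2·M_2 = 6(Δ_1 - Δ_0) = 18
Clamped end conditions give two more equations: 2h_0·M_0 + h_0·M_1 = 6(Δ_0 - p'(1)) = -6 and h_1·M_1 + 2h_1·M_2 = 6(p'(5) - Δ_1) = 18.
Solving: M_0 = -5/2, M_1 = 2, M_2 = 7/2.
On [3, 5], p'(x) = b_1 + 2c_1·(x - 3) + 3d_1·(x - 3)² with b_1 = Δ_1 - h_1(2M_1 + M_2)/6 = -3/2, c_1 = M_1/2 = 1, d_1 = (M_2 - M_1)/(6h_1) = 1/8. So p'(3) = -3/2.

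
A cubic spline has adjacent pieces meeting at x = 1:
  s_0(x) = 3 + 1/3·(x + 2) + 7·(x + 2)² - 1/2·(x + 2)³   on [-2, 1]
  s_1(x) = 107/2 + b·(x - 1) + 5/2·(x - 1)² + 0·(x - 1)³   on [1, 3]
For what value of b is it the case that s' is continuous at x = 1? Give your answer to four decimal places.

s_0'(x) = 1/3 + 14·(x + 2) - 3/2·(x + 2)², so s_0'(1) = 173/6. On the right, s_1'(1) = b, so b = 173/6.

28.8333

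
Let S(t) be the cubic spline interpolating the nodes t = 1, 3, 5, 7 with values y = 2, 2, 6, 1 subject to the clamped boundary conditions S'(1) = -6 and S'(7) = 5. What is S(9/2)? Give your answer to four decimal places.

6.4281

Put M_i = S'' at the i-th knot. Here h = (2, 2, 2) and Δ = (0, 2, -5/2), so the interior equations h_(i-1)·M_(i-1) + 2(h_(i-1)+h_i)·M_i + h_i·M_(i+1) = 6(Δ_i − Δ_(i-1)) read
  2·M_0 + 8·M_1 + 2·M_2 = 6(Δ_1 - Δ_0) = 12
  2·M_1 + 8·M_2 + 2·M_3 = 6(Δ_2 - Δ_1) = -27
Clamped end conditions give two more equations: 2h_0·M_0 + h_0·M_1 = 6(Δ_0 - S'(1)) = 36 and h_2·M_2 + 2h_2·M_3 = 6(S'(7) - Δ_2) = 45.
Forward elimination and back-substitution give M_0 = 251/30, M_1 = 19/15, M_2 = -223/30, M_3 = 449/30.
On [3, 5], S(t) = 2 + 109/30·(t - 3) + 19/30·(t - 3)² - 29/40·(t - 3)³.
With (t - 3) = 3/2: S(9/2) = 2057/320.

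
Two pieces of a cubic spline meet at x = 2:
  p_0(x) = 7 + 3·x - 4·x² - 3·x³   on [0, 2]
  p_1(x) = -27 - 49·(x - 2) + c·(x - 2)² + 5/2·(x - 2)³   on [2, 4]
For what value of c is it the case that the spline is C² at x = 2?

-22

p_0''(x) = -8 - 18·x, so p_0''(2) = -44. On the right, p_1''(2) = 2c, so c = -22.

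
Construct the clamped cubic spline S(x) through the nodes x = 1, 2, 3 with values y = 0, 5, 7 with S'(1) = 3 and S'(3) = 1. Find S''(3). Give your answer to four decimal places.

Write M_i for S''(x_i). With h_i = 1, 1 and divided differences Δ_i = 5, 2, the continuity of S' gives the tridiagonal system
  1·M_0 + 4·M_1 + 1·M_2 = 6(Δ_1 - Δ_0) = -18
Clamped end conditions give two more equations: 2h_0·M_0 + h_0·M_1 = 6(Δ_0 - S'(1)) = 12 and h_1·M_1 + 2h_1·M_2 = 6(S'(3) - Δ_1) = -6.
Forward elimination and back-substitution give M_0 = 19/2, M_1 = -7, M_2 = 1/2.

0.5000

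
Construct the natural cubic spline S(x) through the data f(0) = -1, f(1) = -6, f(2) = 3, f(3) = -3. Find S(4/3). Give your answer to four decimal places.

-3.2914

Put σ_i = S'' at the i-th knot. Here h = (1, 1, 1) and Δ = (-5, 9, -6), so the interior equations h_(i-1)·σ_(i-1) + 2(h_(i-1)+h_i)·σ_i + h_i·σ_(i+1) = 6(Δ_i − Δ_(i-1)) read
  1·σ_0 + 4·σ_1 + 1·σ_2 = 6(Δ_1 - Δ_0) = 84
  1·σ_1 + 4·σ_2 + 1·σ_3 = 6(Δ_2 - Δ_1) = -90
Natural end conditions: σ_0 = σ_3 = 0.
Solving: σ_0 = 0, σ_1 = 142/5, σ_2 = -148/5, σ_3 = 0.
On [1, 2], S(x) = -6 + 67/15·(x - 1) + 71/5·(x - 1)² - 29/3·(x - 1)³.
With (x - 1) = 1/3: S(4/3) = -1333/405.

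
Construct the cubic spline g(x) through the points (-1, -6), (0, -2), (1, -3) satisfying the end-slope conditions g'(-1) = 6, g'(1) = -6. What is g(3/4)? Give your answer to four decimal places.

-1.8945

Put M_i = g'' at the i-th knot. Here h = (1, 1) and Δ = (4, -1), so the interior equations h_(i-1)·M_(i-1) + 2(h_(i-1)+h_i)·M_i + h_i·M_(i+1) = 6(Δ_i − Δ_(i-1)) read
  1·M_0 + 4·M_1 + 1·M_2 = 6(Δ_1 - Δ_0) = -30
Clamped end conditions give two more equations: 2h_0·M_0 + h_0·M_1 = 6(Δ_0 - g'(-1)) = -12 and h_1·M_1 + 2h_1·M_2 = 6(g'(1) - Δ_1) = -30.
Forward elimination and back-substitution give M_0 = -9/2, M_1 = -3, M_2 = -27/2.
On [0, 1], g(x) = -2 + 9/4·x - 3/2·x² - 7/4·x³.
With x = 3/4: g(3/4) = -485/256.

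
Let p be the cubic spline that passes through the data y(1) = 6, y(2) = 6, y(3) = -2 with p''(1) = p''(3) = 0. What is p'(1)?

2

Write σ_i for p''(x_i). With h_i = 1, 1 and divided differences Δ_i = 0, -8, the continuity of p' gives the tridiagonal system
  1·σ_0 + 4·σ_1 + 1·σ_2 = 6(Δ_1 - Δ_0) = -48
Natural end conditions: σ_0 = σ_2 = 0.
Forward elimination and back-substitution give σ_0 = 0, σ_1 = -12, σ_2 = 0.
On [1, 2], p'(x) = b_0 + 2c_0·(x - 1) + 3d_0·(x - 1)² with b_0 = Δ_0 - h_0(2σ_0 + σ_1)/6 = 2, c_0 = σ_0/2 = 0, d_0 = (σ_1 - σ_0)/(6h_0) = -2. So p'(1) = 2.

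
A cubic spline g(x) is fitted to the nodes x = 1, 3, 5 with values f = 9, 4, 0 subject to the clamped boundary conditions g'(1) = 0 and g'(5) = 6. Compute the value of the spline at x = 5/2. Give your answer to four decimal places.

With M_i denoting the second derivative at x_i, h_i = 2, 2, and Δ_i = (y_(i+1) − y_i)/h_i = -5/2, -2:
  2·M_0 + 8·M_1 + 2·M_2 = 6(Δ_1 - Δ_0) = 3
Clamped end conditions give two more equations: 2h_0·M_0 + h_0·M_1 = 6(Δ_0 - g'(1)) = -15 and h_1·M_1 + 2h_1·M_2 = 6(g'(5) - Δ_1) = 48.
Hence M_0 = -21/8, M_1 = -9/4, M_2 = 105/8.
On [1, 3], g(x) = 9 + 0·(x - 1) - 21/16·(x - 1)² + 1/32·(x - 1)³.
With (x - 1) = 3/2: g(5/2) = 1575/256.

6.1523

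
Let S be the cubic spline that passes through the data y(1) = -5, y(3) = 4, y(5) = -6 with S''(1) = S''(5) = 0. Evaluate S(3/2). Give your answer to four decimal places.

-1.6367

With M_i denoting the second derivative at x_i, h_i = 2, 2, and Δ_i = (y_(i+1) − y_i)/h_i = 9/2, -5:
  2·M_0 + 8·M_1 + 2·M_2 = 6(Δ_1 - Δ_0) = -57
Natural end conditions: M_0 = M_2 = 0.
Hence M_0 = 0, M_1 = -57/8, M_2 = 0.
On [1, 3], S(t) = -5 + 55/8·(t - 1) + 0·(t - 1)² - 19/32·(t - 1)³.
With (t - 1) = 1/2: S(3/2) = -419/256.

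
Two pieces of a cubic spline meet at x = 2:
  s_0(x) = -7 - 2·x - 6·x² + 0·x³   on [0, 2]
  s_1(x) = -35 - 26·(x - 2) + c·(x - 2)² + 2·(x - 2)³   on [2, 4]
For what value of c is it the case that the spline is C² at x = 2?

-6

s_0''(x) = -12 + 0·x, so s_0''(2) = -12. On the right, s_1''(2) = 2c, so c = -6.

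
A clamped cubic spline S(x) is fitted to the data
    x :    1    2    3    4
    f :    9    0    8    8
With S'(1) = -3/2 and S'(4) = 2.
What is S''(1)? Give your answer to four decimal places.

With σ_i denoting the second derivative at x_i, h_i = 1, 1, 1, and Δ_i = (y_(i+1) − y_i)/h_i = -9, 8, 0:
  1·σ_0 + 4·σ_1 + 1·σ_2 = 6(Δ_1 - Δ_0) = 102
  1·σ_1 + 4·σ_2 + 1·σ_3 = 6(Δ_2 - Δ_1) = -48
Clamped end conditions give two more equations: 2h_0·σ_0 + h_0·σ_1 = 6(Δ_0 - S'(1)) = -45 and h_2·σ_2 + 2h_2·σ_3 = 6(S'(4) - Δ_2) = 12.
Solving the tridiagonal system: σ_0 = -664/15, σ_1 = 653/15, σ_2 = -418/15, σ_3 = 299/15.

-44.2667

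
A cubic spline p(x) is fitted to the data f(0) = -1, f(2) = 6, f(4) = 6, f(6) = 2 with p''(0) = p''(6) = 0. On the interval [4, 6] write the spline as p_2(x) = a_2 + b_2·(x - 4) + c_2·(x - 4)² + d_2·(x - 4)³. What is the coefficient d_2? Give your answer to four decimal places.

Write M_i for p''(x_i). With h_i = 2, 2, 2 and divided differences Δ_i = 7/2, 0, -2, the continuity of p' gives the tridiagonal system
  2·M_0 + 8·M_1 + 2·M_2 = 6(Δ_1 - Δ_0) = -21
  2·M_1 + 8·M_2 + 2·M_3 = 6(Δ_2 - Δ_1) = -12
Natural end conditions: M_0 = M_3 = 0.
Solving the tridiagonal system: M_0 = 0, M_1 = -12/5, M_2 = -9/10, M_3 = 0.
On [4, 6], with p_2(x) = a_2 + b_2·(x - 4) + c_2·(x - 4)² + d_2·(x - 4)³: c_2 = M_2/2 = -9/20, d_2 = (M_3 - M_2)/(6h_2) = 3/40, b_2 = Δ_2 - h_2(2M_2 + M_3)/6 = -7/5.

0.0750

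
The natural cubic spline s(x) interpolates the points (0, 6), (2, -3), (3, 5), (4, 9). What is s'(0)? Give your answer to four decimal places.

-9.1957

With m_i denoting the second derivative at x_i, h_i = 2, 1, 1, and Δ_i = (y_(i+1) − y_i)/h_i = -9/2, 8, 4:
  2·m_0 + 6·m_1 + 1·m_2 = 6(Δ_1 - Δ_0) = 75
  1·m_1 + 4·m_2 + 1·m_3 = 6(Δ_2 - Δ_1) = -24
Natural end conditions: m_0 = m_3 = 0.
Hence m_0 = 0, m_1 = 324/23, m_2 = -219/23, m_3 = 0.
On [0, 2], s'(x) = b_0 + 2c_0·x + 3d_0·x² with b_0 = Δ_0 - h_0(2m_0 + m_1)/6 = -423/46, c_0 = m_0/2 = 0, d_0 = (m_1 - m_0)/(6h_0) = 27/23. So s'(0) = -423/46.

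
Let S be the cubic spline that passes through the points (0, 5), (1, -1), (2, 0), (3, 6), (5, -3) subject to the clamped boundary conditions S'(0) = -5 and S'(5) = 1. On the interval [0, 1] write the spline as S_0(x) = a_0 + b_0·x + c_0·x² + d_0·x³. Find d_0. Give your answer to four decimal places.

Let σ_i = S''(x_i). Step sizes h_i = 1, 1, 1, 2; slopes of the chords Δ_i = (y_(i+1) - y_i)/h_i = -6, 1, 6, -9/2.
  1·σ_0 + 4·σ_1 + 1·σ_2 = 6(Δ_1 - Δ_0) = 42
  1·σ_1 + 4·σ_2 + 1·σ_3 = 6(Δ_2 - Δ_1) = 30
  1·σ_2 + 6·σ_3 + 2·σ_4 = 6(Δ_3 - Δ_2) = -63
Clamped end conditions give two more equations: 2h_0·σ_0 + h_0·σ_1 = 6(Δ_0 - S'(0)) = -6 and h_3·σ_3 + 2h_3·σ_4 = 6(S'(5) - Δ_3) = 33.
Solving the tridiagonal system: σ_0 = -663/82, σ_1 = 417/41, σ_2 = 771/82, σ_3 = -729/41, σ_4 = 2811/164.
On [0, 1], with S_0(x) = a_0 + b_0·x + c_0·x² + d_0·x³: c_0 = σ_0/2 = -663/164, d_0 = (σ_1 - σ_0)/(6h_0) = 499/164, b_0 = Δ_0 - h_0(2σ_0 + σ_1)/6 = -5.

3.0427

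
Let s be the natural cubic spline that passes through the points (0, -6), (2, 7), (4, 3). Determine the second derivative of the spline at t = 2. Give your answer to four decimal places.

-6.3750

Put σ_i = s'' at the i-th knot. Here h = (2, 2) and Δ = (13/2, -2), so the interior equations h_(i-1)·σ_(i-1) + 2(h_(i-1)+h_i)·σ_i + h_i·σ_(i+1) = 6(Δ_i − Δ_(i-1)) read
  2·σ_0 + 8·σ_1 + 2·σ_2 = 6(Δ_1 - Δ_0) = -51
Natural end conditions: σ_0 = σ_2 = 0.
Forward elimination and back-substitution give σ_0 = 0, σ_1 = -51/8, σ_2 = 0.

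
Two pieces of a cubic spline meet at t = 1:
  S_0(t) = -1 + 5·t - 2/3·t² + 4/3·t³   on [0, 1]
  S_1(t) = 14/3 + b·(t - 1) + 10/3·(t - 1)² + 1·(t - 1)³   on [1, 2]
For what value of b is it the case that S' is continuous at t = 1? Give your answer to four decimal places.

S_0'(t) = 5 - 4/3·t + 4·t², so S_0'(1) = 23/3. On the right, S_1'(1) = b, so b = 23/3.

7.6667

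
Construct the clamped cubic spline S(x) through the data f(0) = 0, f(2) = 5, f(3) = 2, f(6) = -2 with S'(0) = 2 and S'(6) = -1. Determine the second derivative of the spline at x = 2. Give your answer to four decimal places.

-7.4048

Put M_i = S'' at the i-th knot. Here h = (2, 1, 3) and Δ = (5/2, -3, -4/3), so the interior equations h_(i-1)·M_(i-1) + 2(h_(i-1)+h_i)·M_i + h_i·M_(i+1) = 6(Δ_i − Δ_(i-1)) read
  2·M_0 + 6·M_1 + 1·M_2 = 6(Δ_1 - Δ_0) = -33
  1·M_1 + 8·M_2 + 3·M_3 = 6(Δ_2 - Δ_1) = 10
Clamped end conditions give two more equations: 2h_0·M_0 + h_0·M_1 = 6(Δ_0 - S'(0)) = 3 and h_2·M_2 + 2h_2·M_3 = 6(S'(6) - Δ_2) = 2.
Forward elimination and back-substitution give M_0 = 187/42, M_1 = -311/42, M_2 = 53/21, M_3 = -13/14.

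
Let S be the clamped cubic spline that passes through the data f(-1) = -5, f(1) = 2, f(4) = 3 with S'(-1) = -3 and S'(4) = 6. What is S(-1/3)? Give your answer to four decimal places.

Let m_i = S''(x_i). Step sizes h_i = 2, 3; slopes of the chords Δ_i = (y_(i+1) - y_i)/h_i = 7/2, 1/3.
  2·m_0 + 10·m_1 + 3·m_2 = 6(Δ_1 - Δ_0) = -19
Clamped end conditions give two more equations: 2h_0·m_0 + h_0·m_1 = 6(Δ_0 - S'(-1)) = 39 and h_1·m_1 + 2h_1·m_2 = 6(S'(4) - Δ_1) = 34.
Solving the tridiagonal system: m_0 = 269/20, m_1 = -37/5, m_2 = 281/30.
On [-1, 1], S(x) = -5 - 3·(x + 1) + 269/40·(x + 1)² - 139/80·(x + 1)³.
With (x + 1) = 2/3: S(-1/3) = -611/135.

-4.5259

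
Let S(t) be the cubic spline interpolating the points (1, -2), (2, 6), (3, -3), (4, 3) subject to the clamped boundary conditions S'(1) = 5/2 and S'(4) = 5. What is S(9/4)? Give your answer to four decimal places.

4.6766

With σ_i denoting the second derivative at x_i, h_i = 1, 1, 1, and Δ_i = (y_(i+1) − y_i)/h_i = 8, -9, 6:
  1·σ_0 + 4·σ_1 + 1·σ_2 = 6(Δ_1 - Δ_0) = -102
  1·σ_1 + 4·σ_2 + 1·σ_3 = 6(Δ_2 - Δ_1) = 90
Clamped end conditions give two more equations: 2h_0·σ_0 + h_0·σ_1 = 6(Δ_0 - S'(1)) = 33 and h_2·σ_2 + 2h_2·σ_3 = 6(S'(4) - Δ_2) = -6.
Solving the tridiagonal system: σ_0 = 586/15, σ_1 = -677/15, σ_2 = 592/15, σ_3 = -341/15.
On [2, 3], S(t) = 6 - 8/15·(t - 2) - 677/30·(t - 2)² + 141/10·(t - 2)³.
With (t - 2) = 1/4: S(9/4) = 2993/640.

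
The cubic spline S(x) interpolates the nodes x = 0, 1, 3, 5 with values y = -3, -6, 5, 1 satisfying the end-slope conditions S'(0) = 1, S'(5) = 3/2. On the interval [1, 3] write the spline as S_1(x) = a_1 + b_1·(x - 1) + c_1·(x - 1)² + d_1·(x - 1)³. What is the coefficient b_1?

With M_i denoting the second derivative at x_i, h_i = 1, 2, 2, and Δ_i = (y_(i+1) − y_i)/h_i = -3, 11/2, -2:
  1·M_0 + 6·M_1 + 2·M_2 = 6(Δ_1 - Δ_0) = 51
  2·M_1 + 8·M_2 + 2·M_3 = 6(Δ_2 - Δ_1) = -45
Clamped end conditions give two more equations: 2h_0·M_0 + h_0·M_1 = 6(Δ_0 - S'(0)) = -24 and h_2·M_2 + 2h_2·M_3 = 6(S'(5) - Δ_2) = 21.
Hence M_0 = -20, M_1 = 16, M_2 = -25/2, M_3 = 23/2.
On [1, 3], with S_1(x) = a_1 + b_1·(x - 1) + c_1·(x - 1)² + d_1·(x - 1)³: c_1 = M_1/2 = 8, d_1 = (M_2 - M_1)/(6h_1) = -19/8, b_1 = Δ_1 - h_1(2M_1 + M_2)/6 = -1.

-1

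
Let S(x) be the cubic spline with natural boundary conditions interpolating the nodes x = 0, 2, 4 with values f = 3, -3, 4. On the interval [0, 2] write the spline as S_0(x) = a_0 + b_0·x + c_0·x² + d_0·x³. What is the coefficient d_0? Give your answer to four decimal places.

0.4063

Put M_i = S'' at the i-th knot. Here h = (2, 2) and Δ = (-3, 7/2), so the interior equations h_(i-1)·M_(i-1) + 2(h_(i-1)+h_i)·M_i + h_i·M_(i+1) = 6(Δ_i − Δ_(i-1)) read
  2·M_0 + 8·M_1 + 2·M_2 = 6(Δ_1 - Δ_0) = 39
Natural end conditions: M_0 = M_2 = 0.
Forward elimination and back-substitution give M_0 = 0, M_1 = 39/8, M_2 = 0.
On [0, 2], with S_0(x) = a_0 + b_0·x + c_0·x² + d_0·x³: c_0 = M_0/2 = 0, d_0 = (M_1 - M_0)/(6h_0) = 13/32, b_0 = Δ_0 - h_0(2M_0 + M_1)/6 = -37/8.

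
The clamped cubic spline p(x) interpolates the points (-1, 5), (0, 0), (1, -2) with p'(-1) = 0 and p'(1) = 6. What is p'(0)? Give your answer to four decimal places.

Put M_i = p'' at the i-th knot. Here h = (1, 1) and Δ = (-5, -2), so the interior equations h_(i-1)·M_(i-1) + 2(h_(i-1)+h_i)·M_i + h_i·M_(i+1) = 6(Δ_i − Δ_(i-1)) read
  1·M_0 + 4·M_1 + 1·M_2 = 6(Δ_1 - Δ_0) = 18
Clamped end conditions give two more equations: 2h_0·M_0 + h_0·M_1 = 6(Δ_0 - p'(-1)) = -30 and h_1·M_1 + 2h_1·M_2 = 6(p'(1) - Δ_1) = 48.
Forward elimination and back-substitution give M_0 = -33/2, M_1 = 3, M_2 = 45/2.
On [0, 1], p'(x) = b_1 + 2c_1·x + 3d_1·x² with b_1 = Δ_1 - h_1(2M_1 + M_2)/6 = -27/4, c_1 = M_1/2 = 3/2, d_1 = (M_2 - M_1)/(6h_1) = 13/4. So p'(0) = -27/4.

-6.7500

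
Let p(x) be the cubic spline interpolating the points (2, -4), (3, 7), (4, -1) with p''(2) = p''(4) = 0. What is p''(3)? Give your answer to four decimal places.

Put M_i = p'' at the i-th knot. Here h = (1, 1) and Δ = (11, -8), so the interior equations h_(i-1)·M_(i-1) + 2(h_(i-1)+h_i)·M_i + h_i·M_(i+1) = 6(Δ_i − Δ_(i-1)) read
  1·M_0 + 4·M_1 + 1·M_2 = 6(Δ_1 - Δ_0) = -114
Natural end conditions: M_0 = M_2 = 0.
Hence M_0 = 0, M_1 = -57/2, M_2 = 0.

-28.5000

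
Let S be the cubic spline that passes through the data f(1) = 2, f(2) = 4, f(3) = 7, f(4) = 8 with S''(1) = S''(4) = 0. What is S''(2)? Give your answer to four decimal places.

2.4000

Write M_i for S''(x_i). With h_i = 1, 1, 1 and divided differences Δ_i = 2, 3, 1, the continuity of S' gives the tridiagonal system
  1·M_0 + 4·M_1 + 1·M_2 = 6(Δ_1 - Δ_0) = 6
  1·M_1 + 4·M_2 + 1·M_3 = 6(Δ_2 - Δ_1) = -12
Natural end conditions: M_0 = M_3 = 0.
Hence M_0 = 0, M_1 = 12/5, M_2 = -18/5, M_3 = 0.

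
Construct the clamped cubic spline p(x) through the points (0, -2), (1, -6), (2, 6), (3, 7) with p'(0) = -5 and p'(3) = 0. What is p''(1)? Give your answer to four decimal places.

Write M_i for p''(x_i). With h_i = 1, 1, 1 and divided differences Δ_i = -4, 12, 1, the continuity of p' gives the tridiagonal system
  1·M_0 + 4·M_1 + 1·M_2 = 6(Δ_1 - Δ_0) = 96
  1·M_1 + 4·M_2 + 1·M_3 = 6(Δ_2 - Δ_1) = -66
Clamped end conditions give two more equations: 2h_0·M_0 + h_0·M_1 = 6(Δ_0 - p'(0)) = 6 and h_2·M_2 + 2h_2·M_3 = 6(p'(3) - Δ_2) = -6.
Solving the tridiagonal system: M_0 = -214/15, M_1 = 518/15, M_2 = -418/15, M_3 = 164/15.

34.5333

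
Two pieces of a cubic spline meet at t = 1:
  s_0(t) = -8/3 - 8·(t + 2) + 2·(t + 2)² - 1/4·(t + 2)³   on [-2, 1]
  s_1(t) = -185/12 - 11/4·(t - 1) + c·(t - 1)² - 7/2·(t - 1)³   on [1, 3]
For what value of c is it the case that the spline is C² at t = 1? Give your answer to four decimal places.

-0.2500

s_0''(t) = 4 - 3/2·(t + 2), so s_0''(1) = -1/2. On the right, s_1''(1) = 2c, so c = -1/4.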